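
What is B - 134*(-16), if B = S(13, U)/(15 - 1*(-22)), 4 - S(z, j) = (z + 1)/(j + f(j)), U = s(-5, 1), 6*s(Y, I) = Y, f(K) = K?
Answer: 396702/185 ≈ 2144.3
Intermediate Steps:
s(Y, I) = Y/6
U = -⅚ (U = (⅙)*(-5) = -⅚ ≈ -0.83333)
S(z, j) = 4 - (1 + z)/(2*j) (S(z, j) = 4 - (z + 1)/(j + j) = 4 - (1 + z)/(2*j))
B = 62/185 (B = ((-1 - 1*13 + 8*(-⅚))/(2*(-⅚)))/(15 - 1*(-22)) = ((½)*(-6/5)*(-1 - 13 - 20/3))/(15 + 22) = ((½)*(-6/5)*(-62/3))/37 = (62/5)*(1/37) = 62/185 ≈ 0.33513)
B - 134*(-16) = 62/185 - 134*(-16) = 62/185 + 2144 = 396702/185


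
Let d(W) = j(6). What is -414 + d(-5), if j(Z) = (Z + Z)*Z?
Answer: -342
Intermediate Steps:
j(Z) = 2*Z**2 (j(Z) = (2*Z)*Z = 2*Z**2)
d(W) = 72 (d(W) = 2*6**2 = 2*36 = 72)
-414 + d(-5) = -414 + 72 = -342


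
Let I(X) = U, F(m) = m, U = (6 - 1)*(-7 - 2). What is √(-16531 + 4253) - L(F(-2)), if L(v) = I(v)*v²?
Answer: 180 + I*√12278 ≈ 180.0 + 110.81*I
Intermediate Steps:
U = -45 (U = 5*(-9) = -45)
I(X) = -45
L(v) = -45*v²
√(-16531 + 4253) - L(F(-2)) = √(-16531 + 4253) - (-45)*(-2)² = √(-12278) - (-45)*4 = I*√12278 - 1*(-180) = I*√12278 + 180 = 180 + I*√12278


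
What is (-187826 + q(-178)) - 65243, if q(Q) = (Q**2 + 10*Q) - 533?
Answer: -223698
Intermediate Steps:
q(Q) = -533 + Q**2 + 10*Q
(-187826 + q(-178)) - 65243 = (-187826 + (-533 + (-178)**2 + 10*(-178))) - 65243 = (-187826 + (-533 + 31684 - 1780)) - 65243 = (-187826 + 29371) - 65243 = -158455 - 65243 = -223698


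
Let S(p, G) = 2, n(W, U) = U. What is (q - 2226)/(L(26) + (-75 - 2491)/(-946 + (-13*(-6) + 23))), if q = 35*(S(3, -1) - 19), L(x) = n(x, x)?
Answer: -2383745/24536 ≈ -97.153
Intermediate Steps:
L(x) = x
q = -595 (q = 35*(2 - 19) = 35*(-17) = -595)
(q - 2226)/(L(26) + (-75 - 2491)/(-946 + (-13*(-6) + 23))) = (-595 - 2226)/(26 + (-75 - 2491)/(-946 + (-13*(-6) + 23))) = -2821/(26 - 2566/(-946 + (78 + 23))) = -2821/(26 - 2566/(-946 + 101)) = -2821/(26 - 2566/(-845)) = -2821/(26 - 2566*(-1/845)) = -2821/(26 + 2566/845) = -2821/24536/845 = -2821*845/24536 = -2383745/24536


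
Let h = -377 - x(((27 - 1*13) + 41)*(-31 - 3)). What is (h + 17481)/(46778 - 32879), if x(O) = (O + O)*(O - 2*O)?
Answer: 2336968/4633 ≈ 504.42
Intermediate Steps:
x(O) = -2*O² (x(O) = (2*O)*(-O) = -2*O²)
h = 6993423 (h = -377 - (-2)*(((27 - 1*13) + 41)*(-31 - 3))² = -377 - (-2)*(((27 - 13) + 41)*(-34))² = -377 - (-2)*((14 + 41)*(-34))² = -377 - (-2)*(55*(-34))² = -377 - (-2)*(-1870)² = -377 - (-2)*3496900 = -377 - 1*(-6993800) = -377 + 6993800 = 6993423)
(h + 17481)/(46778 - 32879) = (6993423 + 17481)/(46778 - 32879) = 7010904/13899 = 7010904*(1/13899) = 2336968/4633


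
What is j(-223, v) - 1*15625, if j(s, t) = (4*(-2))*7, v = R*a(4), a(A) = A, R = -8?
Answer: -15681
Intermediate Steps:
v = -32 (v = -8*4 = -32)
j(s, t) = -56 (j(s, t) = -8*7 = -56)
j(-223, v) - 1*15625 = -56 - 1*15625 = -56 - 15625 = -15681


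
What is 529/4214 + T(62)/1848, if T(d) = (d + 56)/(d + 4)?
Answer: 2322083/18356184 ≈ 0.12650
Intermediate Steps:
T(d) = (56 + d)/(4 + d)
529/4214 + T(62)/1848 = 529/4214 + ((56 + 62)/(4 + 62))/1848 = 529*(1/4214) + (118/66)*(1/1848) = 529/4214 + ((1/66)*118)*(1/1848) = 529/4214 + (59/33)*(1/1848) = 529/4214 + 59/60984 = 2322083/18356184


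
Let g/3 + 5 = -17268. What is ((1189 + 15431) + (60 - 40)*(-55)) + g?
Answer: -36299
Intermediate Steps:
g = -51819 (g = -15 + 3*(-17268) = -15 - 51804 = -51819)
((1189 + 15431) + (60 - 40)*(-55)) + g = ((1189 + 15431) + (60 - 40)*(-55)) - 51819 = (16620 + 20*(-55)) - 51819 = (16620 - 1100) - 51819 = 15520 - 51819 = -36299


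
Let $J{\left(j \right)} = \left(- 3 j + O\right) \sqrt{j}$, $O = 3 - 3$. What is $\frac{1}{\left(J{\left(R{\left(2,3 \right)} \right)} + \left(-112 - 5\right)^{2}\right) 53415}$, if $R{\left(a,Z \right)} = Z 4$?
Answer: $\frac{169}{123562195335} + \frac{8 \sqrt{3}}{1112059758015} \approx 1.3802 \cdot 10^{-9}$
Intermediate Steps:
$O = 0$
$R{\left(a,Z \right)} = 4 Z$
$J{\left(j \right)} = - 3 j^{\frac{3}{2}}$ ($J{\left(j \right)} = \left(- 3 j + 0\right) \sqrt{j} = - 3 j \sqrt{j} = - 3 j^{\frac{3}{2}}$)
$\frac{1}{\left(J{\left(R{\left(2,3 \right)} \right)} + \left(-112 - 5\right)^{2}\right) 53415} = \frac{1}{\left(- 3 \left(4 \cdot 3\right)^{\frac{3}{2}} + \left(-112 - 5\right)^{2}\right) 53415} = \frac{1}{- 3 \cdot 12^{\frac{3}{2}} + \left(-117\right)^{2}} \cdot \frac{1}{53415} = \frac{1}{- 3 \cdot 24 \sqrt{3} + 13689} \cdot \frac{1}{53415} = \frac{1}{- 72 \sqrt{3} + 13689} \cdot \frac{1}{53415} = \frac{1}{13689 - 72 \sqrt{3}} \cdot \frac{1}{53415} = \frac{1}{53415 \left(13689 - 72 \sqrt{3}\right)}$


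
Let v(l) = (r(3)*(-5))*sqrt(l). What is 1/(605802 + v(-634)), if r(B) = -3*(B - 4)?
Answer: 100967/61166034309 + 5*I*sqrt(634)/122332068618 ≈ 1.6507e-6 + 1.0291e-9*I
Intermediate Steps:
r(B) = 12 - 3*B (r(B) = -3*(-4 + B) = 12 - 3*B)
v(l) = -15*sqrt(l) (v(l) = ((12 - 3*3)*(-5))*sqrt(l) = ((12 - 9)*(-5))*sqrt(l) = (3*(-5))*sqrt(l) = -15*sqrt(l))
1/(605802 + v(-634)) = 1/(605802 - 15*I*sqrt(634))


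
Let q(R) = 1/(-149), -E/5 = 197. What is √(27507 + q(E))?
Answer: √610682758/149 ≈ 165.85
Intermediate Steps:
E = -985 (E = -5*197 = -985)
q(R) = -1/149
√(27507 + q(E)) = √(27507 - 1/149) = √(4098542/149) = √610682758/149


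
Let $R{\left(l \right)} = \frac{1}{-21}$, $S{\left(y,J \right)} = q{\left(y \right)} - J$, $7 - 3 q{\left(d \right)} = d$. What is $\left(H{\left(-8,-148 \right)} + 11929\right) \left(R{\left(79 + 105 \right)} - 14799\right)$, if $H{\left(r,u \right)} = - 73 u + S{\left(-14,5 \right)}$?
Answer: $- \frac{7065583300}{21} \approx -3.3646 \cdot 10^{8}$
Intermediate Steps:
$q{\left(d \right)} = \frac{7}{3} - \frac{d}{3}$
$S{\left(y,J \right)} = \frac{7}{3} - J - \frac{y}{3}$ ($S{\left(y,J \right)} = \left(\frac{7}{3} - \frac{y}{3}\right) - J = \frac{7}{3} - J - \frac{y}{3}$)
$R{\left(l \right)} = - \frac{1}{21}$
$H{\left(r,u \right)} = 2 - 73 u$ ($H{\left(r,u \right)} = - 73 u - -2 = - 73 u + \left(\frac{7}{3} - 5 + \frac{14}{3}\right) = - 73 u + 2 = 2 - 73 u$)
$\left(H{\left(-8,-148 \right)} + 11929\right) \left(R{\left(79 + 105 \right)} - 14799\right) = \left(\left(2 - -10804\right) + 11929\right) \left(- \frac{1}{21} - 14799\right) = \left(\left(2 + 10804\right) + 11929\right) \left(- \frac{310780}{21}\right) = \left(10806 + 11929\right) \left(- \frac{310780}{21}\right) = 22735 \left(- \frac{310780}{21}\right) = - \frac{7065583300}{21}$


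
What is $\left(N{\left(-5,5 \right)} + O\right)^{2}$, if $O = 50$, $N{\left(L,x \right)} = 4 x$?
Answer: $4900$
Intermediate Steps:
$\left(N{\left(-5,5 \right)} + O\right)^{2} = \left(4 \cdot 5 + 50\right)^{2} = \left(20 + 50\right)^{2} = 70^{2} = 4900$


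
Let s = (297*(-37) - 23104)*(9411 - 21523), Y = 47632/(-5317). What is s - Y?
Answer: 168890179808/409 ≈ 4.1293e+8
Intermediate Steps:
Y = -3664/409 (Y = 47632*(-1/5317) = -3664/409 ≈ -8.9584)
s = 412934416 (s = (-10989 - 23104)*(-12112) = -34093*(-12112) = 412934416)
s - Y = 412934416 - 1*(-3664/409) = 412934416 + 3664/409 = 168890179808/409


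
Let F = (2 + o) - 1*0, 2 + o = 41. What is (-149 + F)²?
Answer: 11664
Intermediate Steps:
o = 39 (o = -2 + 41 = 39)
F = 41 (F = (2 + 39) - 1*0 = 41 + 0 = 41)
(-149 + F)² = (-149 + 41)² = (-108)² = 11664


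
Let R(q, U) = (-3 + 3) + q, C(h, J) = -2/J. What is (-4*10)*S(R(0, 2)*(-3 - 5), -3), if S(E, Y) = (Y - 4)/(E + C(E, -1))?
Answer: 140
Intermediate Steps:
R(q, U) = q (R(q, U) = 0 + q = q)
S(E, Y) = (-4 + Y)/(2 + E) (S(E, Y) = (Y - 4)/(E - 2/(-1)) = (-4 + Y)/(E - 2*(-1)) = (-4 + Y)/(E + 2) = (-4 + Y)/(2 + E))
(-4*10)*S(R(0, 2)*(-3 - 5), -3) = (-4*10)*((-4 - 3)/(2 + 0*(-3 - 5))) = -40*(-7)/(2 + 0*(-8)) = -40*(-7)/(2 + 0) = -40*(-7)/2 = -20*(-7) = -40*(-7/2) = 140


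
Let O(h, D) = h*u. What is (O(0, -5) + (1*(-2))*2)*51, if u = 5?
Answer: -204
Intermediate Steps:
O(h, D) = 5*h (O(h, D) = h*5 = 5*h)
(O(0, -5) + (1*(-2))*2)*51 = (5*0 + (1*(-2))*2)*51 = (0 - 2*2)*51 = (0 - 4)*51 = -4*51 = -204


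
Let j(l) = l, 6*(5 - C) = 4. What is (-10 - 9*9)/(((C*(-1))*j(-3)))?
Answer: -7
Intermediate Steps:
C = 13/3 (C = 5 - 1/6*4 = 5 - 2/3 = 13/3 ≈ 4.3333)
(-10 - 9*9)/(((C*(-1))*j(-3))) = (-10 - 9*9)/((((13/3)*(-1))*(-3))) = (-10 - 81)/((-13/3*(-3))) = -91/13 = -91*1/13 = -7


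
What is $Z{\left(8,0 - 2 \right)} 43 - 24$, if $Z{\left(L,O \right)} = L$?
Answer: $320$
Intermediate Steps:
$Z{\left(8,0 - 2 \right)} 43 - 24 = 8 \cdot 43 - 24 = 344 - 24 = 320$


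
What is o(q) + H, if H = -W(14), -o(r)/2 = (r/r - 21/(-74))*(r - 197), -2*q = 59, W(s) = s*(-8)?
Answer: 51323/74 ≈ 693.55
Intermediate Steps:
W(s) = -8*s
q = -59/2 (q = -½*59 = -59/2 ≈ -29.500)
o(r) = 18715/37 - 95*r/37 (o(r) = -2*(r/r - 21/(-74))*(r - 197) = -2*(1 - 21*(-1/74))*(-197 + r) = -2*(1 + 21/74)*(-197 + r) = -95*(-197 + r)/37 = -2*(-18715/74 + 95*r/74) = 18715/37 - 95*r/37)
H = 112 (H = -(-8)*14 = -1*(-112) = 112)
o(q) + H = (18715/37 - 95/37*(-59/2)) + 112 = (18715/37 + 5605/74) + 112 = 43035/74 + 112 = 51323/74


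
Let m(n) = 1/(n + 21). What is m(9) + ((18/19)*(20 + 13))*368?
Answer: 6557779/570 ≈ 11505.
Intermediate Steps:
m(n) = 1/(21 + n)
m(9) + ((18/19)*(20 + 13))*368 = 1/(21 + 9) + ((18/19)*(20 + 13))*368 = 1/30 + ((18*(1/19))*33)*368 = 1/30 + ((18/19)*33)*368 = 1/30 + (594/19)*368 = 1/30 + 218592/19 = 6557779/570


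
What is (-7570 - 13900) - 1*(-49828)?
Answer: 28358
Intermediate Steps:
(-7570 - 13900) - 1*(-49828) = -21470 + 49828 = 28358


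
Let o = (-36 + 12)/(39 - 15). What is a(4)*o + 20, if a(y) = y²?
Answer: 4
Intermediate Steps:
o = -1 (o = -24/24 = -24*1/24 = -1)
a(4)*o + 20 = 4²*(-1) + 20 = 16*(-1) + 20 = -16 + 20 = 4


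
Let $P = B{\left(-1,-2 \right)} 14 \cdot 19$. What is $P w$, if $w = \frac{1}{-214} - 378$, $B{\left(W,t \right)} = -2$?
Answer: $\frac{21517538}{107} \approx 2.011 \cdot 10^{5}$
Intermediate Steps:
$w = - \frac{80893}{214}$ ($w = - \frac{1}{214} - 378 = - \frac{80893}{214} \approx -378.0$)
$P = -532$ ($P = \left(-2\right) 14 \cdot 19 = \left(-28\right) 19 = -532$)
$P w = \left(-532\right) \left(- \frac{80893}{214}\right) = \frac{21517538}{107}$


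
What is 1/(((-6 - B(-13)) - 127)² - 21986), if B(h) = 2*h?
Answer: -1/10537 ≈ -9.4904e-5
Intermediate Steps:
1/(((-6 - B(-13)) - 127)² - 21986) = 1/(((-6 - 2*(-13)) - 127)² - 21986) = 1/(((-6 - 1*(-26)) - 127)² - 21986) = 1/(((-6 + 26) - 127)² - 21986) = 1/((20 - 127)² - 21986) = 1/((-107)² - 21986) = 1/(11449 - 21986) = 1/(-10537) = -1/10537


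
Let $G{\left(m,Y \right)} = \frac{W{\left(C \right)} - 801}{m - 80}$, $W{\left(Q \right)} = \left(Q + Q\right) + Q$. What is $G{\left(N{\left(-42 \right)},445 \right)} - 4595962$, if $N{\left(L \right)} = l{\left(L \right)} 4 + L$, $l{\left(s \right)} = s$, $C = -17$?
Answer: $- \frac{666414064}{145} \approx -4.596 \cdot 10^{6}$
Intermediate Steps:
$W{\left(Q \right)} = 3 Q$ ($W{\left(Q \right)} = 2 Q + Q = 3 Q$)
$N{\left(L \right)} = 5 L$ ($N{\left(L \right)} = L 4 + L = 4 L + L = 5 L$)
$G{\left(m,Y \right)} = - \frac{852}{-80 + m}$ ($G{\left(m,Y \right)} = \frac{3 \left(-17\right) - 801}{m - 80} = \frac{-51 - 801}{-80 + m} = - \frac{852}{-80 + m}$)
$G{\left(N{\left(-42 \right)},445 \right)} - 4595962 = - \frac{852}{-80 + 5 \left(-42\right)} - 4595962 = - \frac{852}{-80 - 210} - 4595962 = - \frac{852}{-290} - 4595962 = \left(-852\right) \left(- \frac{1}{290}\right) - 4595962 = \frac{426}{145} - 4595962 = - \frac{666414064}{145}$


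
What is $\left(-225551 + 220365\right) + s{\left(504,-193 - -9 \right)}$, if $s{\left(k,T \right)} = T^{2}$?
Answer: $28670$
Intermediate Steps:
$\left(-225551 + 220365\right) + s{\left(504,-193 - -9 \right)} = \left(-225551 + 220365\right) + \left(-193 - -9\right)^{2} = -5186 + \left(-193 + 9\right)^{2} = -5186 + \left(-184\right)^{2} = -5186 + 33856 = 28670$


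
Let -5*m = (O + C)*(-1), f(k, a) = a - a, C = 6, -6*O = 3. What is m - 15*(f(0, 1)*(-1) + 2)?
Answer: -289/10 ≈ -28.900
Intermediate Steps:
O = -½ (O = -⅙*3 = -½ ≈ -0.50000)
f(k, a) = 0
m = 11/10 (m = -(-½ + 6)*(-1)/5 = -11*(-1)/10 = -⅕*(-11/2) = 11/10 ≈ 1.1000)
m - 15*(f(0, 1)*(-1) + 2) = 11/10 - 15*(0*(-1) + 2) = 11/10 - 15*(0 + 2) = 11/10 - 15*2 = 11/10 - 30 = -289/10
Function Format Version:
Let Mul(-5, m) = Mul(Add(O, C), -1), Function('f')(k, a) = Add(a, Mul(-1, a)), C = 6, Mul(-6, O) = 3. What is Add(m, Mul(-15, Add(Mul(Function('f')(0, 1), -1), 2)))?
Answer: Rational(-289, 10) ≈ -28.900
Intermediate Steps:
O = Rational(-1, 2) (O = Mul(Rational(-1, 6), 3) = Rational(-1, 2) ≈ -0.50000)
Function('f')(k, a) = 0
m = Rational(11, 10) (m = Mul(Rational(-1, 5), Mul(Add(Rational(-1, 2), 6), -1)) = Mul(Rational(-1, 5), Mul(Rational(11, 2), -1)) = Mul(Rational(-1, 5), Rational(-11, 2)) = Rational(11, 10) ≈ 1.1000)
Add(m, Mul(-15, Add(Mul(Function('f')(0, 1), -1), 2))) = Add(Rational(11, 10), Mul(-15, Add(Mul(0, -1), 2))) = Add(Rational(11, 10), Mul(-15, Add(0, 2))) = Add(Rational(11, 10), Mul(-15, 2)) = Add(Rational(11, 10), -30) = Rational(-289, 10)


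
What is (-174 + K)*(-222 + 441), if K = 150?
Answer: -5256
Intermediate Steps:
(-174 + K)*(-222 + 441) = (-174 + 150)*(-222 + 441) = -24*219 = -5256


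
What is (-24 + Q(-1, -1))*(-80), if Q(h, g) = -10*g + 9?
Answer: 400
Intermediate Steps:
Q(h, g) = 9 - 10*g
(-24 + Q(-1, -1))*(-80) = (-24 + (9 - 10*(-1)))*(-80) = (-24 + (9 + 10))*(-80) = (-24 + 19)*(-80) = -5*(-80) = 400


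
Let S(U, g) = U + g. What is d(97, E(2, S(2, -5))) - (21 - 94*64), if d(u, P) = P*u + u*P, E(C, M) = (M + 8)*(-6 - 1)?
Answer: -795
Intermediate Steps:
E(C, M) = -56 - 7*M (E(C, M) = (8 + M)*(-7) = -56 - 7*M)
d(u, P) = 2*P*u (d(u, P) = P*u + P*u = 2*P*u)
d(97, E(2, S(2, -5))) - (21 - 94*64) = 2*(-56 - 7*(2 - 5))*97 - (21 - 94*64) = 2*(-56 - 7*(-3))*97 - (21 - 6016) = 2*(-56 + 21)*97 - 1*(-5995) = 2*(-35)*97 + 5995 = -6790 + 5995 = -795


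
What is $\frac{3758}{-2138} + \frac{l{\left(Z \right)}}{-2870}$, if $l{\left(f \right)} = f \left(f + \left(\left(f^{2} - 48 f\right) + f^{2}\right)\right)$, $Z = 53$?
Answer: $- \frac{182559169}{3068030} \approx -59.504$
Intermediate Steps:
$l{\left(f \right)} = f \left(- 47 f + 2 f^{2}\right)$ ($l{\left(f \right)} = f \left(f + \left(- 48 f + 2 f^{2}\right)\right) = f \left(- 47 f + 2 f^{2}\right)$)
$\frac{3758}{-2138} + \frac{l{\left(Z \right)}}{-2870} = \frac{3758}{-2138} + \frac{53^{2} \left(-47 + 2 \cdot 53\right)}{-2870} = 3758 \left(- \frac{1}{2138}\right) + 2809 \left(-47 + 106\right) \left(- \frac{1}{2870}\right) = - \frac{1879}{1069} + 2809 \cdot 59 \left(- \frac{1}{2870}\right) = - \frac{1879}{1069} + 165731 \left(- \frac{1}{2870}\right) = - \frac{1879}{1069} - \frac{165731}{2870} = - \frac{182559169}{3068030}$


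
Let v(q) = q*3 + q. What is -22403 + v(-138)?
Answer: -22955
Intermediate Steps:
v(q) = 4*q (v(q) = 3*q + q = 4*q)
-22403 + v(-138) = -22403 + 4*(-138) = -22403 - 552 = -22955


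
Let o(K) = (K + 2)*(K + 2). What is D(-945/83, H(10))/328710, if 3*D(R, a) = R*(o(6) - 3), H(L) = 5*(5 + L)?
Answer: -1281/1818862 ≈ -0.00070429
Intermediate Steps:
o(K) = (2 + K)² (o(K) = (2 + K)*(2 + K) = (2 + K)²)
H(L) = 25 + 5*L
D(R, a) = 61*R/3 (D(R, a) = (R*((2 + 6)² - 3))/3 = (R*(8² - 3))/3 = (R*(64 - 3))/3 = (R*61)/3 = (61*R)/3 = 61*R/3)
D(-945/83, H(10))/328710 = (61*(-945/83)/3)/328710 = (61*(-945*1/83)/3)*(1/328710) = ((61/3)*(-945/83))*(1/328710) = -19215/83*1/328710 = -1281/1818862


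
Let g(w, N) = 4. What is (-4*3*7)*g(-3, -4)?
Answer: -336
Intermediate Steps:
(-4*3*7)*g(-3, -4) = (-4*3*7)*4 = -12*7*4 = -84*4 = -336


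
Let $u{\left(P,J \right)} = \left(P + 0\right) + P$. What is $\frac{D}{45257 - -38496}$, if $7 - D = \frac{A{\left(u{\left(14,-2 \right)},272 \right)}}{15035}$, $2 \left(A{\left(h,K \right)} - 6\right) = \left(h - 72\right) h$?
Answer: $\frac{21171}{251845271} \approx 8.4064 \cdot 10^{-5}$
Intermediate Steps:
$u{\left(P,J \right)} = 2 P$ ($u{\left(P,J \right)} = P + P = 2 P$)
$A{\left(h,K \right)} = 6 + \frac{h \left(-72 + h\right)}{2}$ ($A{\left(h,K \right)} = 6 + \frac{\left(h - 72\right) h}{2} = 6 + \frac{\left(-72 + h\right) h}{2} = 6 + \frac{h \left(-72 + h\right)}{2}$)
$D = \frac{21171}{3007}$ ($D = 7 - \frac{6 + \frac{\left(2 \cdot 14\right)^{2}}{2} - 36 \cdot 2 \cdot 14}{15035} = 7 - \left(6 + \frac{28^{2}}{2} - 1008\right) \frac{1}{15035} = 7 - \left(6 + \frac{1}{2} \cdot 784 - 1008\right) \frac{1}{15035} = 7 - \left(6 + 392 - 1008\right) \frac{1}{15035} = 7 - \left(-610\right) \frac{1}{15035} = 7 - - \frac{122}{3007} = 7 + \frac{122}{3007} = \frac{21171}{3007} \approx 7.0406$)
$\frac{D}{45257 - -38496} = \frac{21171}{3007 \left(45257 - -38496\right)} = \frac{21171}{3007 \left(45257 + 38496\right)} = \frac{21171}{3007 \cdot 83753} = \frac{21171}{3007} \cdot \frac{1}{83753} = \frac{21171}{251845271}$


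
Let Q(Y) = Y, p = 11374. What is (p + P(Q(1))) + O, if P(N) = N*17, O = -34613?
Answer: -23222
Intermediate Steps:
P(N) = 17*N
(p + P(Q(1))) + O = (11374 + 17*1) - 34613 = (11374 + 17) - 34613 = 11391 - 34613 = -23222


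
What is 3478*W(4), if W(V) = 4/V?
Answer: 3478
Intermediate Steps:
3478*W(4) = 3478*(4/4) = 3478*(4*(¼)) = 3478*1 = 3478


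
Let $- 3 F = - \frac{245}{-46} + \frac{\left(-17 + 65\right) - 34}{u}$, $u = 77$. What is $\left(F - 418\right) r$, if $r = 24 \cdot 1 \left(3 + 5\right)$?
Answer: $- \frac{20393952}{253} \approx -80609.0$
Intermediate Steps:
$F = - \frac{929}{506}$ ($F = - \frac{- \frac{245}{-46} + \frac{\left(-17 + 65\right) - 34}{77}}{3} = - \frac{\left(-245\right) \left(- \frac{1}{46}\right) + \left(48 - 34\right) \frac{1}{77}}{3} = - \frac{\frac{245}{46} + 14 \cdot \frac{1}{77}}{3} = - \frac{\frac{245}{46} + \frac{2}{11}}{3} = \left(- \frac{1}{3}\right) \frac{2787}{506} = - \frac{929}{506} \approx -1.836$)
$r = 192$ ($r = 24 \cdot 1 \cdot 8 = 24 \cdot 8 = 192$)
$\left(F - 418\right) r = \left(- \frac{929}{506} - 418\right) 192 = \left(- \frac{212437}{506}\right) 192 = - \frac{20393952}{253}$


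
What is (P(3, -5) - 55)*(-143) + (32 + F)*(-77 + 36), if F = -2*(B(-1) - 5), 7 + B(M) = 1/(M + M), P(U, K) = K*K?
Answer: 1953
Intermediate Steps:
P(U, K) = K²
B(M) = -7 + 1/(2*M) (B(M) = -7 + 1/(M + M) = -7 + 1/(2*M))
F = 25 (F = -2*((-7 + (½)/(-1)) - 5) = -2*((-7 + (½)*(-1)) - 5) = -2*((-7 - ½) - 5) = -2*(-15/2 - 5) = -2*(-25/2) = 25)
(P(3, -5) - 55)*(-143) + (32 + F)*(-77 + 36) = ((-5)² - 55)*(-143) + (32 + 25)*(-77 + 36) = (25 - 55)*(-143) + 57*(-41) = -30*(-143) - 2337 = 4290 - 2337 = 1953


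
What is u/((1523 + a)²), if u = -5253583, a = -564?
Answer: -5253583/919681 ≈ -5.7124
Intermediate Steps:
u/((1523 + a)²) = -5253583/(1523 - 564)² = -5253583/(959²) = -5253583/919681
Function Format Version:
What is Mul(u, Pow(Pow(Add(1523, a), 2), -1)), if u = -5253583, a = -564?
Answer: Rational(-5253583, 919681) ≈ -5.7124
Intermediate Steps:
Mul(u, Pow(Pow(Add(1523, a), 2), -1)) = Mul(-5253583, Pow(Pow(Add(1523, -564), 2), -1)) = Mul(-5253583, Pow(Pow(959, 2), -1)) = Mul(-5253583, Pow(919681, -1)) = Mul(-5253583, Rational(1, 919681)) = Rational(-5253583, 919681)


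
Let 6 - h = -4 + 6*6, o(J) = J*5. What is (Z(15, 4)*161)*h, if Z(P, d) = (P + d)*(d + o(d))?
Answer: -1908816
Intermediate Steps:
o(J) = 5*J
Z(P, d) = 6*d*(P + d) (Z(P, d) = (P + d)*(d + 5*d) = (P + d)*(6*d) = 6*d*(P + d))
h = -26 (h = 6 - (-4 + 6*6) = 6 - (-4 + 36) = 6 - 1*32 = 6 - 32 = -26)
(Z(15, 4)*161)*h = ((6*4*(15 + 4))*161)*(-26) = ((6*4*19)*161)*(-26) = (456*161)*(-26) = 73416*(-26) = -1908816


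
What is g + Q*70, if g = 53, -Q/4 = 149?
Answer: -41667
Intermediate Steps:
Q = -596 (Q = -4*149 = -596)
g + Q*70 = 53 - 596*70 = 53 - 41720 = -41667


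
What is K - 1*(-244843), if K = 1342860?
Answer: 1587703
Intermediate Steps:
K - 1*(-244843) = 1342860 - 1*(-244843) = 1342860 + 244843 = 1587703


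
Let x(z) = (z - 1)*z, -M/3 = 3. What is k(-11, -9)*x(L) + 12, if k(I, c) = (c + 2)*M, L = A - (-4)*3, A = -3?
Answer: 4548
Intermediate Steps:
M = -9 (M = -3*3 = -9)
L = 9 (L = -3 - (-4)*3 = -3 - 1*(-12) = -3 + 12 = 9)
k(I, c) = -18 - 9*c (k(I, c) = (c + 2)*(-9) = (2 + c)*(-9) = -18 - 9*c)
x(z) = z*(-1 + z) (x(z) = (-1 + z)*z = z*(-1 + z))
k(-11, -9)*x(L) + 12 = (-18 - 9*(-9))*(9*(-1 + 9)) + 12 = (-18 + 81)*(9*8) + 12 = 63*72 + 12 = 4536 + 12 = 4548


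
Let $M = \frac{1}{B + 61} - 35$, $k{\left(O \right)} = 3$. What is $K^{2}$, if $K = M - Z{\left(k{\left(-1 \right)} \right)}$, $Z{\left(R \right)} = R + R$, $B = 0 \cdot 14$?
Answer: $\frac{6250000}{3721} \approx 1679.7$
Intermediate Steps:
$B = 0$
$Z{\left(R \right)} = 2 R$
$M = - \frac{2134}{61}$ ($M = \frac{1}{0 + 61} - 35 = \frac{1}{61} - 35 = - \frac{2134}{61} \approx -34.984$)
$K = - \frac{2500}{61}$ ($K = - \frac{2134}{61} - 2 \cdot 3 = - \frac{2134}{61} - 6 = - \frac{2500}{61} \approx -40.984$)
$K^{2} = \left(- \frac{2500}{61}\right)^{2} = \frac{6250000}{3721}$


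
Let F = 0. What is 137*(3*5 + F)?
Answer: 2055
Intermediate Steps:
137*(3*5 + F) = 137*(3*5 + 0) = 137*(15 + 0) = 137*15 = 2055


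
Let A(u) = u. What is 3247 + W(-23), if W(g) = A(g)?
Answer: 3224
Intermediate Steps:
W(g) = g
3247 + W(-23) = 3247 - 23 = 3224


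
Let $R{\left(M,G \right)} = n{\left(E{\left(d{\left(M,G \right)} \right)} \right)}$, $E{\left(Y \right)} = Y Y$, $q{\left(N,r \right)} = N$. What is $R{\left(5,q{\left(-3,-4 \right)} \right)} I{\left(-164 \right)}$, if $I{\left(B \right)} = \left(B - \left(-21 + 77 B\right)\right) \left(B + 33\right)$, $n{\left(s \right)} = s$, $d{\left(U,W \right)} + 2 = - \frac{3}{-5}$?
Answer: $- \frac{16028243}{5} \approx -3.2056 \cdot 10^{6}$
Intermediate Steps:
$d{\left(U,W \right)} = - \frac{7}{5}$ ($d{\left(U,W \right)} = -2 - \frac{3}{-5} = -2 - - \frac{3}{5} = -2 + \frac{3}{5} = - \frac{7}{5}$)
$E{\left(Y \right)} = Y^{2}$
$R{\left(M,G \right)} = \frac{49}{25}$ ($R{\left(M,G \right)} = \left(- \frac{7}{5}\right)^{2} = \frac{49}{25}$)
$I{\left(B \right)} = \left(21 - 76 B\right) \left(33 + B\right)$ ($I{\left(B \right)} = \left(B - \left(-21 + 77 B\right)\right) \left(33 + B\right) = \left(21 - 76 B\right) \left(33 + B\right)$)
$R{\left(5,q{\left(-3,-4 \right)} \right)} I{\left(-164 \right)} = \frac{49 \left(693 - -407868 - 76 \left(-164\right)^{2}\right)}{25} = \frac{49 \left(693 + 407868 - 2044096\right)}{25} = \frac{49}{25} \left(-1635535\right) = - \frac{16028243}{5}$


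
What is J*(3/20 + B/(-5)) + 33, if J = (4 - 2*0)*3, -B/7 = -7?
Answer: -414/5 ≈ -82.800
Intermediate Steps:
B = 49 (B = -7*(-7) = 49)
J = 12 (J = (4 + 0)*3 = 4*3 = 12)
J*(3/20 + B/(-5)) + 33 = 12*(3/20 + 49/(-5)) + 33 = 12*(3*(1/20) + 49*(-⅕)) + 33 = 12*(3/20 - 49/5) + 33 = 12*(-193/20) + 33 = -579/5 + 33 = -414/5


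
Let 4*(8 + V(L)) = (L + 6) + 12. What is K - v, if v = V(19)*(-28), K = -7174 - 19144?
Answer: -26283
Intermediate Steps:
K = -26318
V(L) = -7/2 + L/4 (V(L) = -8 + ((L + 6) + 12)/4 = -8 + ((6 + L) + 12)/4 = -8 + (18 + L)/4 = -8 + (9/2 + L/4) = -7/2 + L/4)
v = -35 (v = (-7/2 + (1/4)*19)*(-28) = (-7/2 + 19/4)*(-28) = (5/4)*(-28) = -35)
K - v = -26318 - 1*(-35) = -26318 + 35 = -26283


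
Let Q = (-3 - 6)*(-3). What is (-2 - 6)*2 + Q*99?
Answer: 2657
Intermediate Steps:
Q = 27 (Q = -9*(-3) = 27)
(-2 - 6)*2 + Q*99 = (-2 - 6)*2 + 27*99 = -8*2 + 2673 = -16 + 2673 = 2657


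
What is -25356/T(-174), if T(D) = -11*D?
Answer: -4226/319 ≈ -13.248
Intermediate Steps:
-25356/T(-174) = -25356/((-11*(-174))) = -25356/1914 = -25356*1/1914 = -4226/319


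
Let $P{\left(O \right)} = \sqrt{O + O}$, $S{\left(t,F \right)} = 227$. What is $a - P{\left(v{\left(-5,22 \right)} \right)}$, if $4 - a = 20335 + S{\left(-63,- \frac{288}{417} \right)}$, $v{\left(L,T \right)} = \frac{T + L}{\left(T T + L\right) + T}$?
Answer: $-20558 - \frac{\sqrt{17034}}{501} \approx -20558.0$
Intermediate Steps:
$v{\left(L,T \right)} = \frac{L + T}{L + T + T^{2}}$ ($v{\left(L,T \right)} = \frac{L + T}{\left(T^{2} + L\right) + T} = \frac{L + T}{\left(L + T^{2}\right) + T} = \frac{L + T}{L + T + T^{2}}$)
$a = -20558$ ($a = 4 - \left(20335 + 227\right) = 4 - 20562 = -20558$)
$P{\left(O \right)} = \sqrt{2} \sqrt{O}$ ($P{\left(O \right)} = \sqrt{2 O} = \sqrt{2} \sqrt{O}$)
$a - P{\left(v{\left(-5,22 \right)} \right)} = -20558 - \sqrt{2} \sqrt{\frac{-5 + 22}{-5 + 22 + 22^{2}}} = -20558 - \sqrt{2} \sqrt{\frac{1}{-5 + 22 + 484} \cdot 17} = -20558 - \sqrt{2} \sqrt{\frac{1}{501} \cdot 17} = -20558 - \sqrt{2} \sqrt{\frac{17}{501}} = -20558 - \sqrt{2} \frac{\sqrt{8517}}{501} = -20558 - \frac{\sqrt{17034}}{501}$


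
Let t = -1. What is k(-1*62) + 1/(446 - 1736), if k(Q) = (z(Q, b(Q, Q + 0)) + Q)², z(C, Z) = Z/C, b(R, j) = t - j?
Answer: 9835619203/2479380 ≈ 3967.0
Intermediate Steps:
b(R, j) = -1 - j
k(Q) = (Q + (-1 - Q)/Q)² (k(Q) = ((-1 - (Q + 0))/Q + Q)² = ((-1 - Q)/Q + Q)² = (Q + (-1 - Q)/Q)²)
k(-1*62) + 1/(446 - 1736) = (-1 + (-1*62)² - (-1)*62)²/(-1*62)² + 1/(446 - 1736) = (-1 + (-62)² - 1*(-62))²/(-62)² + 1/(-1290) = (-1 + 3844 + 62)²/3844 - 1/1290 = (1/3844)*3905² - 1/1290 = (1/3844)*15249025 - 1/1290 = 15249025/3844 - 1/1290 = 9835619203/2479380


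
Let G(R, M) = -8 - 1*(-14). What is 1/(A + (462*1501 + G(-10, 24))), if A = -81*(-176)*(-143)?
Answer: -1/1345140 ≈ -7.4342e-7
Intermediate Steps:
G(R, M) = 6 (G(R, M) = -8 + 14 = 6)
A = -2038608 (A = 14256*(-143) = -2038608)
1/(A + (462*1501 + G(-10, 24))) = 1/(-2038608 + (462*1501 + 6)) = 1/(-2038608 + (693462 + 6)) = 1/(-2038608 + 693468) = 1/(-1345140) = -1/1345140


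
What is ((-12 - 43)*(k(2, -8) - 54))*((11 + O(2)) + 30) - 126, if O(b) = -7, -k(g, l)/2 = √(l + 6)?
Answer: 100854 + 3740*I*√2 ≈ 1.0085e+5 + 5289.2*I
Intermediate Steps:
k(g, l) = -2*√(6 + l) (k(g, l) = -2*√(l + 6) = -2*√(6 + l))
((-12 - 43)*(k(2, -8) - 54))*((11 + O(2)) + 30) - 126 = ((-12 - 43)*(-2*√(6 - 8) - 54))*((11 - 7) + 30) - 126 = (-55*(-2*I*√2 - 54))*(4 + 30) - 126 = -55*(-2*I*√2 - 54)*34 - 126 = -55*(-54 - 2*I*√2)*34 - 126 = (2970 + 110*I*√2)*34 - 126 = (100980 + 3740*I*√2) - 126 = 100854 + 3740*I*√2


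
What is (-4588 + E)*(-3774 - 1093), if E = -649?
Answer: 25488479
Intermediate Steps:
(-4588 + E)*(-3774 - 1093) = (-4588 - 649)*(-3774 - 1093) = -5237*(-4867) = 25488479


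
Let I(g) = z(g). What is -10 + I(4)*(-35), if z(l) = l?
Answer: -150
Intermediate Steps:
I(g) = g
-10 + I(4)*(-35) = -10 + 4*(-35) = -10 - 140 = -150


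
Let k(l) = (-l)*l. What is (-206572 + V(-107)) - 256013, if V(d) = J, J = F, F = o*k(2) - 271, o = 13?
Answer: -462908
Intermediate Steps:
k(l) = -l**2
F = -323 (F = 13*(-1*2**2) - 271 = 13*(-1*4) - 271 = 13*(-4) - 271 = -52 - 271 = -323)
J = -323
V(d) = -323
(-206572 + V(-107)) - 256013 = (-206572 - 323) - 256013 = -206895 - 256013 = -462908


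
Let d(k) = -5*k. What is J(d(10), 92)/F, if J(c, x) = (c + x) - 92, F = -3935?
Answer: 10/787 ≈ 0.012706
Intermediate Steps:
J(c, x) = -92 + c + x
J(d(10), 92)/F = (-92 - 5*10 + 92)/(-3935) = (-92 - 50 + 92)*(-1/3935) = -50*(-1/3935) = 10/787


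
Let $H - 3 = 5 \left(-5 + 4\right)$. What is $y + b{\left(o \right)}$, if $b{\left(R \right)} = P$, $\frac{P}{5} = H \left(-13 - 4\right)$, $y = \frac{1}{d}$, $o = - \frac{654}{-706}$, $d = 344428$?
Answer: $\frac{58552761}{344428} \approx 170.0$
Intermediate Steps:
$o = \frac{327}{353}$ ($o = \left(-654\right) \left(- \frac{1}{706}\right) = \frac{327}{353} \approx 0.92635$)
$H = -2$ ($H = 3 + 5 \left(-5 + 4\right) = 3 + 5 \left(-1\right) = 3 - 5 = -2$)
$y = \frac{1}{344428} \approx 2.9034 \cdot 10^{-6}$
$P = 170$ ($P = 5 \left(- 2 \left(-13 - 4\right)\right) = 5 \left(\left(-2\right) \left(-17\right)\right) = 5 \cdot 34 = 170$)
$b{\left(R \right)} = 170$
$y + b{\left(o \right)} = \frac{1}{344428} + 170 = \frac{58552761}{344428}$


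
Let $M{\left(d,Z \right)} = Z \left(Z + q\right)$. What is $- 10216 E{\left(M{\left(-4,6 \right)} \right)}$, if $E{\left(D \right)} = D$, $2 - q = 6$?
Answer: $-122592$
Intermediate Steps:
$q = -4$ ($q = 2 - 6 = -4$)
$M{\left(d,Z \right)} = Z \left(-4 + Z\right)$ ($M{\left(d,Z \right)} = Z \left(Z - 4\right) = Z \left(-4 + Z\right)$)
$- 10216 E{\left(M{\left(-4,6 \right)} \right)} = - 10216 \cdot 6 \left(-4 + 6\right) = - 10216 \cdot 6 \cdot 2 = \left(-10216\right) 12 = -122592$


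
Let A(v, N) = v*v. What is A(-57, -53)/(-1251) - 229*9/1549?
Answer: -845668/215311 ≈ -3.9277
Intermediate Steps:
A(v, N) = v²
A(-57, -53)/(-1251) - 229*9/1549 = (-57)²/(-1251) - 229*9/1549 = 3249*(-1/1251) - 2061*1/1549 = -361/139 - 2061/1549 = -845668/215311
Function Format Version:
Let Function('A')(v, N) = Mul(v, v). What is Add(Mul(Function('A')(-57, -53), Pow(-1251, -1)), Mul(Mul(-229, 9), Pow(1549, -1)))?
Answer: Rational(-845668, 215311) ≈ -3.9277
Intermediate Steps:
Function('A')(v, N) = Pow(v, 2)
Add(Mul(Function('A')(-57, -53), Pow(-1251, -1)), Mul(Mul(-229, 9), Pow(1549, -1))) = Add(Mul(Pow(-57, 2), Pow(-1251, -1)), Mul(Mul(-229, 9), Pow(1549, -1))) = Add(Mul(3249, Rational(-1, 1251)), Mul(-2061, Rational(1, 1549))) = Add(Rational(-361, 139), Rational(-2061, 1549)) = Rational(-845668, 215311)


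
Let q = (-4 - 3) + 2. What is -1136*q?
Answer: 5680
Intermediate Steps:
q = -5 (q = -7 + 2 = -5)
-1136*q = -1136*(-5) = 5680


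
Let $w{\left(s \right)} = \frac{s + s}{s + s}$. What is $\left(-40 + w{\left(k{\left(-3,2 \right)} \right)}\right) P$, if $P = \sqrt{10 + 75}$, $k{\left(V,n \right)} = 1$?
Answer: $- 39 \sqrt{85} \approx -359.56$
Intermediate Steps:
$P = \sqrt{85} \approx 9.2195$
$w{\left(s \right)} = 1$ ($w{\left(s \right)} = \frac{2 s}{2 s} = 2 s \frac{1}{2 s} = 1$)
$\left(-40 + w{\left(k{\left(-3,2 \right)} \right)}\right) P = \left(-40 + 1\right) \sqrt{85} = - 39 \sqrt{85}$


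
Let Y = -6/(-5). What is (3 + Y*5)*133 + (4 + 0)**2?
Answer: 1213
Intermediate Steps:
Y = 6/5 (Y = -6*(-1/5) = 6/5 ≈ 1.2000)
(3 + Y*5)*133 + (4 + 0)**2 = (3 + (6/5)*5)*133 + (4 + 0)**2 = (3 + 6)*133 + 4**2 = 9*133 + 16 = 1197 + 16 = 1213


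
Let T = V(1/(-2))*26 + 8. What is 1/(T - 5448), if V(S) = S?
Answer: -1/5453 ≈ -0.00018339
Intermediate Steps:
T = -5 (T = 26/(-2) + 8 = -1/2*26 + 8 = -13 + 8 = -5)
1/(T - 5448) = 1/(-5 - 5448) = 1/(-5453) = -1/5453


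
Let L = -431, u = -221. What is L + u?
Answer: -652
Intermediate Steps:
L + u = -431 - 221 = -652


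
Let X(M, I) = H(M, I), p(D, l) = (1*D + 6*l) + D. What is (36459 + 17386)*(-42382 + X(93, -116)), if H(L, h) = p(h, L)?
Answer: -2264505320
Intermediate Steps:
p(D, l) = 2*D + 6*l (p(D, l) = (D + 6*l) + D = 2*D + 6*l)
H(L, h) = 2*h + 6*L
X(M, I) = 2*I + 6*M
(36459 + 17386)*(-42382 + X(93, -116)) = (36459 + 17386)*(-42382 + (2*(-116) + 6*93)) = 53845*(-42382 + (-232 + 558)) = 53845*(-42382 + 326) = 53845*(-42056) = -2264505320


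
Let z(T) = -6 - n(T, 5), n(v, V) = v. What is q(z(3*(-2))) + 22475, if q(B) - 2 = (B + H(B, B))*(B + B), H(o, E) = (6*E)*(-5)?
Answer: 22477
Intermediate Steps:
z(T) = -6 - T
H(o, E) = -30*E
q(B) = 2 - 58*B² (q(B) = 2 + (B - 30*B)*(B + B) = 2 + (-29*B)*(2*B) = 2 - 58*B²)
q(z(3*(-2))) + 22475 = (2 - 58*(-6 - 3*(-2))²) + 22475 = (2 - 58*(-6 - 1*(-6))²) + 22475 = (2 - 58*(-6 + 6)²) + 22475 = (2 - 58*0²) + 22475 = (2 - 58*0) + 22475 = (2 + 0) + 22475 = 2 + 22475 = 22477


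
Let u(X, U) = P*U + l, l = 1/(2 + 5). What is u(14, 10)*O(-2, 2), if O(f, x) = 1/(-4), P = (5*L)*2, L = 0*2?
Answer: -1/28 ≈ -0.035714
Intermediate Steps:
l = ⅐ (l = 1/7 = ⅐ ≈ 0.14286)
L = 0
P = 0 (P = (5*0)*2 = 0*2 = 0)
u(X, U) = ⅐ (u(X, U) = 0*U + ⅐ = 0 + ⅐ = ⅐)
O(f, x) = -¼
u(14, 10)*O(-2, 2) = (⅐)*(-¼) = -1/28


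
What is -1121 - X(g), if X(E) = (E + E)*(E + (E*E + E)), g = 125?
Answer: -3969871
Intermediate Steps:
X(E) = 2*E*(E**2 + 2*E) (X(E) = (2*E)*(E + (E**2 + E)) = (2*E)*(E + (E + E**2)) = (2*E)*(E**2 + 2*E) = 2*E*(E**2 + 2*E))
-1121 - X(g) = -1121 - 2*125**2*(2 + 125) = -1121 - 2*15625*127 = -1121 - 1*3968750 = -1121 - 3968750 = -3969871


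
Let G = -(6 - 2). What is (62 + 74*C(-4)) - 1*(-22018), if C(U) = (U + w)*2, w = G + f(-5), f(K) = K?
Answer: 20156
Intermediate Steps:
G = -4 (G = -1*4 = -4)
w = -9 (w = -4 - 5 = -9)
C(U) = -18 + 2*U (C(U) = (U - 9)*2 = (-9 + U)*2 = -18 + 2*U)
(62 + 74*C(-4)) - 1*(-22018) = (62 + 74*(-18 + 2*(-4))) - 1*(-22018) = (62 + 74*(-18 - 8)) + 22018 = (62 + 74*(-26)) + 22018 = (62 - 1924) + 22018 = -1862 + 22018 = 20156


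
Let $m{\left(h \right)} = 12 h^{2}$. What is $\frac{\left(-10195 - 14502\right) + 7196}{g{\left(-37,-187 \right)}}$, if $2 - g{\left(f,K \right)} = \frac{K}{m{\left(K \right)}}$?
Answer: $- \frac{39272244}{4489} \approx -8748.5$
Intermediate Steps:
$g{\left(f,K \right)} = 2 - \frac{1}{12 K}$ ($g{\left(f,K \right)} = 2 - \frac{K}{12 K^{2}} = 2 - K \frac{1}{12 K^{2}} = 2 - \frac{1}{12 K}$)
$\frac{\left(-10195 - 14502\right) + 7196}{g{\left(-37,-187 \right)}} = \frac{\left(-10195 - 14502\right) + 7196}{2 - \frac{1}{12 \left(-187\right)}} = \frac{-24697 + 7196}{2 - - \frac{1}{2244}} = - \frac{17501}{2 + \frac{1}{2244}} = - \frac{17501}{\frac{4489}{2244}} = \left(-17501\right) \frac{2244}{4489} = - \frac{39272244}{4489}$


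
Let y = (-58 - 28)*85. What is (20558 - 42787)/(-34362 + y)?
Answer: 22229/41672 ≈ 0.53343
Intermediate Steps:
y = -7310 (y = -86*85 = -7310)
(20558 - 42787)/(-34362 + y) = (20558 - 42787)/(-34362 - 7310) = -22229/(-41672) = -22229*(-1/41672) = 22229/41672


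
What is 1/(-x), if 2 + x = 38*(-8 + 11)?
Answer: -1/112 ≈ -0.0089286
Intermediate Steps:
x = 112 (x = -2 + 38*(-8 + 11) = -2 + 38*3 = -2 + 114 = 112)
1/(-x) = 1/(-1*112) = 1/(-112) = -1/112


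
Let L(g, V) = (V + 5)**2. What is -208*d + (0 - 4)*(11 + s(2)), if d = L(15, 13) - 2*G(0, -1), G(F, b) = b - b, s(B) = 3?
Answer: -67448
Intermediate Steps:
G(F, b) = 0
L(g, V) = (5 + V)**2
d = 324 (d = (5 + 13)**2 - 2*0 = 18**2 - 1*0 = 324 + 0 = 324)
-208*d + (0 - 4)*(11 + s(2)) = -208*324 + (0 - 4)*(11 + 3) = -67392 - 4*14 = -67392 - 56 = -67448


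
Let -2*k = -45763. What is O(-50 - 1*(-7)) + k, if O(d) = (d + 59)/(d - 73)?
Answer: 1327119/58 ≈ 22881.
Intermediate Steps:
k = 45763/2 (k = -1/2*(-45763) = 45763/2 ≈ 22882.)
O(d) = (59 + d)/(-73 + d)
O(-50 - 1*(-7)) + k = (59 + (-50 - 1*(-7)))/(-73 + (-50 - 1*(-7))) + 45763/2 = (59 + (-50 + 7))/(-73 + (-50 + 7)) + 45763/2 = (59 - 43)/(-73 - 43) + 45763/2 = 16/(-116) + 45763/2 = -1/116*16 + 45763/2 = -4/29 + 45763/2 = 1327119/58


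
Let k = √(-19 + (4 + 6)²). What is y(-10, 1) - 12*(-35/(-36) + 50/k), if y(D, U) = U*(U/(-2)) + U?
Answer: -467/6 ≈ -77.833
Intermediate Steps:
k = 9 (k = √(-19 + 10²) = √(-19 + 100) = √81 = 9)
y(D, U) = U - U²/2 (y(D, U) = U*(U*(-½)) + U = U*(-U/2) + U = -U²/2 + U = U - U²/2)
y(-10, 1) - 12*(-35/(-36) + 50/k) = (½)*1*(2 - 1*1) - 12*(-35/(-36) + 50/9) = (½)*1*(2 - 1) - 12*(-35*(-1/36) + 50*(⅑)) = (½)*1*1 - 12*(35/36 + 50/9) = ½ - 12*235/36 = ½ - 235/3 = -467/6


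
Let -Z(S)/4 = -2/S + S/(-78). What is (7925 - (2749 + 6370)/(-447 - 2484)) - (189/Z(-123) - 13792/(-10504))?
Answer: 312014217154853/39215226570 ≈ 7956.5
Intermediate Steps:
Z(S) = 8/S + 2*S/39 (Z(S) = -4*(-2/S + S/(-78)) = -4*(-2/S + S*(-1/78)) = -4*(-2/S - S/78) = 8/S + 2*S/39)
(7925 - (2749 + 6370)/(-447 - 2484)) - (189/Z(-123) - 13792/(-10504)) = (7925 - (2749 + 6370)/(-447 - 2484)) - (189/(8/(-123) + (2/39)*(-123)) - 13792/(-10504)) = (7925 - 9119/(-2931)) - (189/(8*(-1/123) - 82/13) - 13792*(-1/10504)) = (7925 - 9119*(-1)/2931) - (189/(-8/123 - 82/13) + 1724/1313) = (7925 - 1*(-9119/2931)) - (189/(-10190/1599) + 1724/1313) = (7925 + 9119/2931) - (189*(-1599/10190) + 1724/1313) = 23237294/2931 - (-302211/10190 + 1724/1313) = 23237294/2931 - 1*(-379235483/13379470) = 23237294/2931 + 379235483/13379470 = 312014217154853/39215226570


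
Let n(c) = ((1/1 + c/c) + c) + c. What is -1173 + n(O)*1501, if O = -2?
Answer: -4175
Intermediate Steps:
n(c) = 2 + 2*c (n(c) = ((1*1 + 1) + c) + c = ((1 + 1) + c) + c = (2 + c) + c = 2 + 2*c)
-1173 + n(O)*1501 = -1173 + (2 + 2*(-2))*1501 = -1173 + (2 - 4)*1501 = -1173 - 2*1501 = -1173 - 3002 = -4175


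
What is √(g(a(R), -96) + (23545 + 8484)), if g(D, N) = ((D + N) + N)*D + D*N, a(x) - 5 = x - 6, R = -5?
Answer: √33793 ≈ 183.83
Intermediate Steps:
a(x) = -1 + x (a(x) = 5 + (x - 6) = 5 + (-6 + x) = -1 + x)
g(D, N) = D*N + D*(D + 2*N) (g(D, N) = (D + 2*N)*D + D*N = D*(D + 2*N) + D*N = D*N + D*(D + 2*N))
√(g(a(R), -96) + (23545 + 8484)) = √((-1 - 5)*((-1 - 5) + 3*(-96)) + (23545 + 8484)) = √(-6*(-6 - 288) + 32029) = √(-6*(-294) + 32029) = √(1764 + 32029) = √33793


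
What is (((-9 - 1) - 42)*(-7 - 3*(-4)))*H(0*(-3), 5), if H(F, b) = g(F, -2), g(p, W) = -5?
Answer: 1300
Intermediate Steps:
H(F, b) = -5
(((-9 - 1) - 42)*(-7 - 3*(-4)))*H(0*(-3), 5) = (((-9 - 1) - 42)*(-7 - 3*(-4)))*(-5) = ((-10 - 42)*(-7 + 12))*(-5) = -52*5*(-5) = -260*(-5) = 1300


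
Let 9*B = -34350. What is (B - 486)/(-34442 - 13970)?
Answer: 461/5187 ≈ 0.088876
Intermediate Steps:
B = -11450/3 (B = (⅑)*(-34350) = -11450/3 ≈ -3816.7)
(B - 486)/(-34442 - 13970) = (-11450/3 - 486)/(-34442 - 13970) = -12908/3/(-48412) = -12908/3*(-1/48412) = 461/5187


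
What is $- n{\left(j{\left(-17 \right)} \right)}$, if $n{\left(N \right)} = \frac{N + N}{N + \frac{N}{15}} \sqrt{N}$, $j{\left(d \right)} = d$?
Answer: $- \frac{15 i \sqrt{17}}{8} \approx - 7.7308 i$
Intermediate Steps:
$n{\left(N \right)} = \frac{15 \sqrt{N}}{8}$ ($n{\left(N \right)} = \frac{2 N}{N + N \frac{1}{15}} \sqrt{N} = \frac{2 N}{N + \frac{N}{15}} \sqrt{N} = \frac{2 N}{\frac{16}{15} N} \sqrt{N} = 2 N \frac{15}{16 N} \sqrt{N} = \frac{15 \sqrt{N}}{8}$)
$- n{\left(j{\left(-17 \right)} \right)} = - \frac{15 \sqrt{-17}}{8} = - \frac{15 i \sqrt{17}}{8}$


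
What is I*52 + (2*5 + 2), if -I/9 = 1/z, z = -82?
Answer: 726/41 ≈ 17.707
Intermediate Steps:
I = 9/82 (I = -9/(-82) = -9*(-1/82) = 9/82 ≈ 0.10976)
I*52 + (2*5 + 2) = (9/82)*52 + (2*5 + 2) = 234/41 + (10 + 2) = 234/41 + 12 = 726/41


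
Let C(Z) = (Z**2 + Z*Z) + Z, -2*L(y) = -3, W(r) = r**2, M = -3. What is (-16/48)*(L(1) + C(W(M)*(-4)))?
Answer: -1705/2 ≈ -852.50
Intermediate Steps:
L(y) = 3/2 (L(y) = -1/2*(-3) = 3/2)
C(Z) = Z + 2*Z**2 (C(Z) = (Z**2 + Z**2) + Z = 2*Z**2 + Z = Z + 2*Z**2)
(-16/48)*(L(1) + C(W(M)*(-4))) = (-16/48)*(3/2 + ((-3)**2*(-4))*(1 + 2*((-3)**2*(-4)))) = (-16*1/48)*(3/2 + (9*(-4))*(1 + 2*(9*(-4)))) = -(3/2 - 36*(1 + 2*(-36)))/3 = -(3/2 - 36*(1 - 72))/3 = -(3/2 - 36*(-71))/3 = -(3/2 + 2556)/3 = -1/3*5115/2 = -1705/2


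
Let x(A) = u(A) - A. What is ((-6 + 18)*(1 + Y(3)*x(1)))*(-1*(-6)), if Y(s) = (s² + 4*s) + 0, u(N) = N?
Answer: 72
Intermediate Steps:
Y(s) = s² + 4*s
x(A) = 0 (x(A) = A - A = 0)
((-6 + 18)*(1 + Y(3)*x(1)))*(-1*(-6)) = ((-6 + 18)*(1 + (3*(4 + 3))*0))*(-1*(-6)) = (12*(1 + (3*7)*0))*6 = (12*(1 + 21*0))*6 = (12*(1 + 0))*6 = (12*1)*6 = 12*6 = 72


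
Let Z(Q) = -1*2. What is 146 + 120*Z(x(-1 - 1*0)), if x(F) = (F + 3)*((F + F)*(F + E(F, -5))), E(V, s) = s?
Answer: -94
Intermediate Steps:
x(F) = 2*F*(-5 + F)*(3 + F) (x(F) = (F + 3)*((F + F)*(F - 5)) = (3 + F)*((2*F)*(-5 + F)) = (3 + F)*(2*F*(-5 + F)) = 2*F*(-5 + F)*(3 + F))
Z(Q) = -2
146 + 120*Z(x(-1 - 1*0)) = 146 + 120*(-2) = 146 - 240 = -94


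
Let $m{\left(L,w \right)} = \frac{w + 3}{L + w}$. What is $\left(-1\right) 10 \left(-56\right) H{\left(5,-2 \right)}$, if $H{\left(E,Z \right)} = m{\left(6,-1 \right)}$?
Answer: $224$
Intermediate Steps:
$m{\left(L,w \right)} = \frac{3 + w}{L + w}$
$H{\left(E,Z \right)} = \frac{2}{5}$ ($H{\left(E,Z \right)} = \frac{3 - 1}{6 - 1} = \frac{1}{5} \cdot 2 = \frac{2}{5}$)
$\left(-1\right) 10 \left(-56\right) H{\left(5,-2 \right)} = \left(-1\right) 10 \left(-56\right) \frac{2}{5} = \left(-10\right) \left(-56\right) \frac{2}{5} = 560 \cdot \frac{2}{5} = 224$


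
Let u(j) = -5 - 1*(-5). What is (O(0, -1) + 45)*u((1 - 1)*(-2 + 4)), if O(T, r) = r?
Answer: 0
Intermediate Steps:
u(j) = 0 (u(j) = -5 + 5 = 0)
(O(0, -1) + 45)*u((1 - 1)*(-2 + 4)) = (-1 + 45)*0 = 44*0 = 0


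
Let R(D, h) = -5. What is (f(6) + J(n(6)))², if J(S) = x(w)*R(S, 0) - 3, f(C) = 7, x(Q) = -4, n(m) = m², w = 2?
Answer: 576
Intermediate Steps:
J(S) = 17 (J(S) = -4*(-5) - 3 = 20 - 3 = 17)
(f(6) + J(n(6)))² = (7 + 17)² = 24² = 576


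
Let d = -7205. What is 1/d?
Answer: -1/7205 ≈ -0.00013879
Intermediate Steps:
1/d = 1/(-7205) = -1/7205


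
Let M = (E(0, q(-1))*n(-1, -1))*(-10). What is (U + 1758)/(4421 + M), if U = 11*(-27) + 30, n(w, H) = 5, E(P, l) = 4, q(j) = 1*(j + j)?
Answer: 71/201 ≈ 0.35323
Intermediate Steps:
q(j) = 2*j (q(j) = 1*(2*j) = 2*j)
U = -267 (U = -297 + 30 = -267)
M = -200 (M = (4*5)*(-10) = 20*(-10) = -200)
(U + 1758)/(4421 + M) = (-267 + 1758)/(4421 - 200) = 1491/4221 = 1491*(1/4221) = 71/201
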